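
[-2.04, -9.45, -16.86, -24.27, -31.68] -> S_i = -2.04 + -7.41*i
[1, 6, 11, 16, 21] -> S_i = 1 + 5*i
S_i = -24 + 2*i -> [-24, -22, -20, -18, -16]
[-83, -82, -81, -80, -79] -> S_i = -83 + 1*i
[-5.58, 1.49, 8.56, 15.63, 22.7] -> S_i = -5.58 + 7.07*i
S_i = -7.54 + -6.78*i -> [-7.54, -14.32, -21.1, -27.88, -34.66]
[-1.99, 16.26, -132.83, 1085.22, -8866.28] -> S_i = -1.99*(-8.17)^i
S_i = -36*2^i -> [-36, -72, -144, -288, -576]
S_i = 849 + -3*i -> [849, 846, 843, 840, 837]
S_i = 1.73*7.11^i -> [1.73, 12.3, 87.46, 621.81, 4421.04]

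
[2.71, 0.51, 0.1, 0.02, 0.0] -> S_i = 2.71*0.19^i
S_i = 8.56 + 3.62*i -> [8.56, 12.18, 15.8, 19.42, 23.04]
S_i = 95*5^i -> [95, 475, 2375, 11875, 59375]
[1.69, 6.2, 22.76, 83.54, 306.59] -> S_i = 1.69*3.67^i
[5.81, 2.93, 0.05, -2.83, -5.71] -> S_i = 5.81 + -2.88*i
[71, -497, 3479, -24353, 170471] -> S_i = 71*-7^i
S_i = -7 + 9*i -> [-7, 2, 11, 20, 29]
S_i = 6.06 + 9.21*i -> [6.06, 15.27, 24.48, 33.69, 42.9]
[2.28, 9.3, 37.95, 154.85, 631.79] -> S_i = 2.28*4.08^i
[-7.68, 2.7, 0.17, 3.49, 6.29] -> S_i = Random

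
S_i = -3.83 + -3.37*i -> [-3.83, -7.2, -10.57, -13.94, -17.31]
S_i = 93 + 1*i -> [93, 94, 95, 96, 97]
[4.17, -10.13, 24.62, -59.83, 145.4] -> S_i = 4.17*(-2.43)^i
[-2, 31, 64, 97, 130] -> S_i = -2 + 33*i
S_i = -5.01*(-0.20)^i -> [-5.01, 1.0, -0.2, 0.04, -0.01]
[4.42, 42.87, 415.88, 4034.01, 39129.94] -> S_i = 4.42*9.70^i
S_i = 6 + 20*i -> [6, 26, 46, 66, 86]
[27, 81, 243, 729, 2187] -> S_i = 27*3^i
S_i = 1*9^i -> [1, 9, 81, 729, 6561]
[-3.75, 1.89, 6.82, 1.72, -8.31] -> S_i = Random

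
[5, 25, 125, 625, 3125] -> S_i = 5*5^i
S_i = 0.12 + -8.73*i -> [0.12, -8.61, -17.34, -26.07, -34.8]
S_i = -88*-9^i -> [-88, 792, -7128, 64152, -577368]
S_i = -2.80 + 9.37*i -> [-2.8, 6.57, 15.94, 25.31, 34.68]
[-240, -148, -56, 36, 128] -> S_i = -240 + 92*i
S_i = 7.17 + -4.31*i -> [7.17, 2.86, -1.45, -5.76, -10.07]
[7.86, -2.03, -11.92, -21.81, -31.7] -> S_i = 7.86 + -9.89*i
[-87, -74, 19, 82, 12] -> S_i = Random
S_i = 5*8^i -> [5, 40, 320, 2560, 20480]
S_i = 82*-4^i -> [82, -328, 1312, -5248, 20992]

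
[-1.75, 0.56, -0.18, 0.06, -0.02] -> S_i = -1.75*(-0.32)^i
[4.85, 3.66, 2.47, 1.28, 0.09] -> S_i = 4.85 + -1.19*i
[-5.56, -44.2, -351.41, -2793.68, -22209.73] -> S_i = -5.56*7.95^i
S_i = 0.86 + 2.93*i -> [0.86, 3.79, 6.72, 9.65, 12.58]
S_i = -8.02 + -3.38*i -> [-8.02, -11.4, -14.78, -18.16, -21.54]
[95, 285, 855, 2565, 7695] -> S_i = 95*3^i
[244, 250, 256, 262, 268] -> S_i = 244 + 6*i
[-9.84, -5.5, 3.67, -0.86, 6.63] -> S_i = Random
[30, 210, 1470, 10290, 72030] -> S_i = 30*7^i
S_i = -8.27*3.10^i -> [-8.27, -25.64, -79.47, -246.37, -763.75]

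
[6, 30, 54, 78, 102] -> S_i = 6 + 24*i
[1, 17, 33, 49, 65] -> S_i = 1 + 16*i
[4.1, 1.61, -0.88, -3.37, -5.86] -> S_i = 4.10 + -2.49*i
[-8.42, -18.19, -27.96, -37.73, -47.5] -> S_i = -8.42 + -9.77*i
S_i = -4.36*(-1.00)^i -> [-4.36, 4.36, -4.36, 4.36, -4.36]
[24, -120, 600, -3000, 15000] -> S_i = 24*-5^i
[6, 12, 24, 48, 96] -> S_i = 6*2^i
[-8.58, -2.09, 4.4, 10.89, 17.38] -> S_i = -8.58 + 6.49*i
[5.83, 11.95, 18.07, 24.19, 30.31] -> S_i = 5.83 + 6.12*i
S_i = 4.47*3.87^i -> [4.47, 17.3, 66.95, 259.08, 1002.65]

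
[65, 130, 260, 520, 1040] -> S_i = 65*2^i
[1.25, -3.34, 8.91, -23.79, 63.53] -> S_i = 1.25*(-2.67)^i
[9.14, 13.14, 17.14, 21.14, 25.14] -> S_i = 9.14 + 4.00*i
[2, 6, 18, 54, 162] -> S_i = 2*3^i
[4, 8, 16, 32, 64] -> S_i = 4*2^i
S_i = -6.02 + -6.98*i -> [-6.02, -13.0, -19.98, -26.96, -33.94]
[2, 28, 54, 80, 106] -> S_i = 2 + 26*i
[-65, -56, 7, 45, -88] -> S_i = Random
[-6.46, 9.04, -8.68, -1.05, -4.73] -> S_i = Random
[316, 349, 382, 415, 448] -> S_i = 316 + 33*i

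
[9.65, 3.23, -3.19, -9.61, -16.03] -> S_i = 9.65 + -6.42*i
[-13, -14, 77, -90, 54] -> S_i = Random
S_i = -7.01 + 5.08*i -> [-7.01, -1.93, 3.15, 8.23, 13.31]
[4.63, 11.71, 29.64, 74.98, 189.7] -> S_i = 4.63*2.53^i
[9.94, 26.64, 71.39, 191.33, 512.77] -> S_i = 9.94*2.68^i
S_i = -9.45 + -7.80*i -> [-9.45, -17.25, -25.05, -32.85, -40.65]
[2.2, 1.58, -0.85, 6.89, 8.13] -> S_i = Random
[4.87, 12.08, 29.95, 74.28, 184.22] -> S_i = 4.87*2.48^i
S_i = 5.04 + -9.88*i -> [5.04, -4.84, -14.72, -24.6, -34.48]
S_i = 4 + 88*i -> [4, 92, 180, 268, 356]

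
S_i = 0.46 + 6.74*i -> [0.46, 7.2, 13.94, 20.68, 27.42]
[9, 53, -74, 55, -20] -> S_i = Random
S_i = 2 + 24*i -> [2, 26, 50, 74, 98]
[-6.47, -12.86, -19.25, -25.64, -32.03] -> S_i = -6.47 + -6.39*i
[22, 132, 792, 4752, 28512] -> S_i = 22*6^i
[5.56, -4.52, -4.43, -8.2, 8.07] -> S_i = Random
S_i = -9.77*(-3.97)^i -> [-9.77, 38.79, -153.98, 611.32, -2426.93]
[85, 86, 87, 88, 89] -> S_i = 85 + 1*i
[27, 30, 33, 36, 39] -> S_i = 27 + 3*i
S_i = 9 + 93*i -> [9, 102, 195, 288, 381]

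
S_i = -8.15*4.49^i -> [-8.15, -36.59, -164.3, -737.73, -3312.4]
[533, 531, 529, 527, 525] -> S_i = 533 + -2*i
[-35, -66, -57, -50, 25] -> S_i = Random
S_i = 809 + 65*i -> [809, 874, 939, 1004, 1069]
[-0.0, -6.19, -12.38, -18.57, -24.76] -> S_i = -0.00 + -6.19*i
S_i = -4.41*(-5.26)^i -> [-4.41, 23.2, -122.01, 641.79, -3375.84]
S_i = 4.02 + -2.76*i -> [4.02, 1.26, -1.5, -4.26, -7.02]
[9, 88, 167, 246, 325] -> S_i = 9 + 79*i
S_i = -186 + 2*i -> [-186, -184, -182, -180, -178]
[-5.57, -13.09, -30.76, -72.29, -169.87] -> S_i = -5.57*2.35^i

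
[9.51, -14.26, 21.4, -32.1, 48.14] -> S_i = 9.51*(-1.50)^i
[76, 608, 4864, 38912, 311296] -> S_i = 76*8^i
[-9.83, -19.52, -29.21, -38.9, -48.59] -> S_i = -9.83 + -9.69*i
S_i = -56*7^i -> [-56, -392, -2744, -19208, -134456]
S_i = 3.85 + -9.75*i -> [3.85, -5.9, -15.65, -25.4, -35.15]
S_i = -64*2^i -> [-64, -128, -256, -512, -1024]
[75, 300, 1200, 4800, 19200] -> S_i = 75*4^i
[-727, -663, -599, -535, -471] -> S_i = -727 + 64*i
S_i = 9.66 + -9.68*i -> [9.66, -0.02, -9.7, -19.38, -29.06]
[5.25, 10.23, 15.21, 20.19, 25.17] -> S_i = 5.25 + 4.98*i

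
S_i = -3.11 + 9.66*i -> [-3.11, 6.55, 16.21, 25.87, 35.53]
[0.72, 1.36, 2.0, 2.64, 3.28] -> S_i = 0.72 + 0.64*i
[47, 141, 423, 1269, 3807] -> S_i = 47*3^i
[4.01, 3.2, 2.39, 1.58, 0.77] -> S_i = 4.01 + -0.81*i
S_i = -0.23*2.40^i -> [-0.23, -0.55, -1.32, -3.18, -7.63]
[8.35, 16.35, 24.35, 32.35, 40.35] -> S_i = 8.35 + 8.00*i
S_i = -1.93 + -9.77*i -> [-1.93, -11.7, -21.47, -31.24, -41.01]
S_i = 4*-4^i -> [4, -16, 64, -256, 1024]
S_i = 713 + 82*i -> [713, 795, 877, 959, 1041]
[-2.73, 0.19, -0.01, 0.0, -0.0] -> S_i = -2.73*(-0.07)^i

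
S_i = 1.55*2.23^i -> [1.55, 3.46, 7.71, 17.19, 38.33]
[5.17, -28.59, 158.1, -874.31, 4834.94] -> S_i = 5.17*(-5.53)^i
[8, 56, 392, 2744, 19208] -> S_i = 8*7^i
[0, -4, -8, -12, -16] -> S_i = 0 + -4*i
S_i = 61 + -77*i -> [61, -16, -93, -170, -247]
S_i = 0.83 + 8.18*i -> [0.83, 9.01, 17.19, 25.37, 33.55]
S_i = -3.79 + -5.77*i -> [-3.79, -9.56, -15.33, -21.1, -26.87]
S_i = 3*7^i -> [3, 21, 147, 1029, 7203]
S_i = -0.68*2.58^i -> [-0.68, -1.75, -4.53, -11.68, -30.13]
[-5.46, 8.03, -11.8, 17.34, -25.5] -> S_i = -5.46*(-1.47)^i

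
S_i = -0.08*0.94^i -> [-0.08, -0.08, -0.07, -0.07, -0.06]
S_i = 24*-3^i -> [24, -72, 216, -648, 1944]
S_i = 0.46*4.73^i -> [0.46, 2.18, 10.29, 48.68, 230.25]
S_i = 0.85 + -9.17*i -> [0.85, -8.32, -17.49, -26.66, -35.83]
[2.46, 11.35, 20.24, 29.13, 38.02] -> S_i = 2.46 + 8.89*i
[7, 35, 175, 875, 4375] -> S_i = 7*5^i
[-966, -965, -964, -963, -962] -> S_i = -966 + 1*i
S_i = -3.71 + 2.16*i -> [-3.71, -1.55, 0.61, 2.77, 4.93]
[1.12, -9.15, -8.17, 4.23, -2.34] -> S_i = Random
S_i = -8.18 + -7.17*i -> [-8.18, -15.35, -22.52, -29.69, -36.86]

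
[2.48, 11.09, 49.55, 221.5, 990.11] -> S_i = 2.48*4.47^i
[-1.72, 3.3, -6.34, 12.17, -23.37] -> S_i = -1.72*(-1.92)^i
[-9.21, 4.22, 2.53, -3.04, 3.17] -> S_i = Random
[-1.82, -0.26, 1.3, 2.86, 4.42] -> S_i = -1.82 + 1.56*i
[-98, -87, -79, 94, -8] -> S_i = Random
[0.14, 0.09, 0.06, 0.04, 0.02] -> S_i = 0.14*0.64^i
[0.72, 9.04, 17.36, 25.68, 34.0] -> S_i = 0.72 + 8.32*i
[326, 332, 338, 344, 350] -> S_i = 326 + 6*i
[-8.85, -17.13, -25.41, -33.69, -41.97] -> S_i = -8.85 + -8.28*i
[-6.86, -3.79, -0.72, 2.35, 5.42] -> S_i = -6.86 + 3.07*i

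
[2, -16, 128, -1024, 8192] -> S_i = 2*-8^i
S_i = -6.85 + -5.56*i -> [-6.85, -12.41, -17.97, -23.53, -29.09]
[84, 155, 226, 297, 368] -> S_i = 84 + 71*i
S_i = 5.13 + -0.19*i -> [5.13, 4.94, 4.75, 4.56, 4.37]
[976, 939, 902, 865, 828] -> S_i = 976 + -37*i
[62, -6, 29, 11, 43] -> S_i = Random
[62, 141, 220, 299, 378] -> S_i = 62 + 79*i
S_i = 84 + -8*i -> [84, 76, 68, 60, 52]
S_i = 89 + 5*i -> [89, 94, 99, 104, 109]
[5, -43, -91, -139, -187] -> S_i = 5 + -48*i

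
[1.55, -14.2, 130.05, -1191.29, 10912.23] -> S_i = 1.55*(-9.16)^i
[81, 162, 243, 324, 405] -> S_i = 81 + 81*i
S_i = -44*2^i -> [-44, -88, -176, -352, -704]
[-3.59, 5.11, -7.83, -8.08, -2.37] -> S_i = Random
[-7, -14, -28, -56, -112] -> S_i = -7*2^i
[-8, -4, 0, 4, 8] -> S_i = -8 + 4*i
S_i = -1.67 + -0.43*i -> [-1.67, -2.1, -2.53, -2.96, -3.39]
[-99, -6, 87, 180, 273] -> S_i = -99 + 93*i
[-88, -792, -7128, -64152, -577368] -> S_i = -88*9^i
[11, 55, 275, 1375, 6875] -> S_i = 11*5^i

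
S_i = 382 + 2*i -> [382, 384, 386, 388, 390]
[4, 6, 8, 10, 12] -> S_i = 4 + 2*i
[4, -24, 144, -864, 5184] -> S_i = 4*-6^i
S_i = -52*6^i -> [-52, -312, -1872, -11232, -67392]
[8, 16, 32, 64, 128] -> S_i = 8*2^i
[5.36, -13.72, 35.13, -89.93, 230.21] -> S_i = 5.36*(-2.56)^i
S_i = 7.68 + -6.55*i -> [7.68, 1.13, -5.42, -11.97, -18.52]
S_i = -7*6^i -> [-7, -42, -252, -1512, -9072]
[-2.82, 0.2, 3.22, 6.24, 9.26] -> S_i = -2.82 + 3.02*i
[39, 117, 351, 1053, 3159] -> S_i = 39*3^i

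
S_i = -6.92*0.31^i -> [-6.92, -2.15, -0.67, -0.21, -0.06]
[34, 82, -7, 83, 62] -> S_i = Random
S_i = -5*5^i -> [-5, -25, -125, -625, -3125]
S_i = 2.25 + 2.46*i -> [2.25, 4.71, 7.17, 9.63, 12.09]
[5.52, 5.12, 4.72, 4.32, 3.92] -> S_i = 5.52 + -0.40*i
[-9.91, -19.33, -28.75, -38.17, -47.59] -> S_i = -9.91 + -9.42*i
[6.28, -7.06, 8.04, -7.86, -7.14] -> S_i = Random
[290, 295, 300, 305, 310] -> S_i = 290 + 5*i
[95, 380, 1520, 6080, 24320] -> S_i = 95*4^i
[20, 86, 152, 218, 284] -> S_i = 20 + 66*i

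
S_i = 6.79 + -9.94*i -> [6.79, -3.15, -13.09, -23.03, -32.97]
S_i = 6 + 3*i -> [6, 9, 12, 15, 18]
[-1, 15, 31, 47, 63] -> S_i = -1 + 16*i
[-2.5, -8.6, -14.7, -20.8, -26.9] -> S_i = -2.50 + -6.10*i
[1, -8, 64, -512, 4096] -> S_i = 1*-8^i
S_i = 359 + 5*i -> [359, 364, 369, 374, 379]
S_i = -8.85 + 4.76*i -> [-8.85, -4.09, 0.67, 5.43, 10.19]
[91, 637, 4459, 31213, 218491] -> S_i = 91*7^i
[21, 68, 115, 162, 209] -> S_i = 21 + 47*i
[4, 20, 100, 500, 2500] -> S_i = 4*5^i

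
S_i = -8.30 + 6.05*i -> [-8.3, -2.25, 3.8, 9.85, 15.9]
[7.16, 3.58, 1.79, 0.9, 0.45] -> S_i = 7.16*0.50^i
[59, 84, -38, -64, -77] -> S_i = Random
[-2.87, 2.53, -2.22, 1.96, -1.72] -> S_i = -2.87*(-0.88)^i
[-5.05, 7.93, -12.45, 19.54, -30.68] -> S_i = -5.05*(-1.57)^i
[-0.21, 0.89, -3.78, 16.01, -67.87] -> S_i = -0.21*(-4.24)^i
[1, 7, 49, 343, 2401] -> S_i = 1*7^i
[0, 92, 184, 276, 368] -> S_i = 0 + 92*i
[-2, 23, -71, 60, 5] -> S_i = Random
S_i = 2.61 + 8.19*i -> [2.61, 10.8, 18.99, 27.18, 35.37]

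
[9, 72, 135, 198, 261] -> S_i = 9 + 63*i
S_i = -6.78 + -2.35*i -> [-6.78, -9.13, -11.48, -13.83, -16.18]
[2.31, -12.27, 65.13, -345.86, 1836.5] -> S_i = 2.31*(-5.31)^i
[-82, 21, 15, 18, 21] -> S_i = Random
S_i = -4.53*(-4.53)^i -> [-4.53, 20.52, -92.96, 421.11, -1907.62]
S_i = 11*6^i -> [11, 66, 396, 2376, 14256]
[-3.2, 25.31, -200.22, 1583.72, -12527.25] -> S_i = -3.20*(-7.91)^i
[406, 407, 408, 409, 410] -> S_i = 406 + 1*i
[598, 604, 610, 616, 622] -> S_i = 598 + 6*i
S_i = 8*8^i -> [8, 64, 512, 4096, 32768]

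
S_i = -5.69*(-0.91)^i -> [-5.69, 5.18, -4.71, 4.29, -3.9]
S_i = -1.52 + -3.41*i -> [-1.52, -4.93, -8.34, -11.75, -15.16]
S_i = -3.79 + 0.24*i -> [-3.79, -3.55, -3.31, -3.07, -2.83]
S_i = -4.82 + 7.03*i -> [-4.82, 2.21, 9.24, 16.27, 23.3]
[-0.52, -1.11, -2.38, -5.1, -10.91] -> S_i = -0.52*2.14^i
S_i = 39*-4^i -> [39, -156, 624, -2496, 9984]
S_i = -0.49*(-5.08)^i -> [-0.49, 2.49, -12.65, 64.24, -326.33]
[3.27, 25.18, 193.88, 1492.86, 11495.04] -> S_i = 3.27*7.70^i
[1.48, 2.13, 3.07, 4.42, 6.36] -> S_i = 1.48*1.44^i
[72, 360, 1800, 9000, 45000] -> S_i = 72*5^i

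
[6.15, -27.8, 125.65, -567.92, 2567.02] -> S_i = 6.15*(-4.52)^i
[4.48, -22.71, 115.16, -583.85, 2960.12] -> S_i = 4.48*(-5.07)^i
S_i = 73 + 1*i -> [73, 74, 75, 76, 77]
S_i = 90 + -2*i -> [90, 88, 86, 84, 82]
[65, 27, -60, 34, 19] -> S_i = Random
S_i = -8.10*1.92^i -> [-8.1, -15.55, -29.86, -57.33, -110.08]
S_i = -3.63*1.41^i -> [-3.63, -5.12, -7.22, -10.18, -14.35]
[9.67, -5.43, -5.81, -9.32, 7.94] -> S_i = Random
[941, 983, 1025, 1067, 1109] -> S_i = 941 + 42*i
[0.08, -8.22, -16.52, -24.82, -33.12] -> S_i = 0.08 + -8.30*i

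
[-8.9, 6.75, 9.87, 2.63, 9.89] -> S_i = Random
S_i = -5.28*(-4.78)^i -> [-5.28, 25.24, -120.64, 576.66, -2756.42]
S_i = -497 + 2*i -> [-497, -495, -493, -491, -489]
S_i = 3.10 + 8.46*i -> [3.1, 11.56, 20.02, 28.48, 36.94]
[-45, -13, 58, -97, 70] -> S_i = Random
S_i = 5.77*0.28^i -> [5.77, 1.62, 0.45, 0.13, 0.04]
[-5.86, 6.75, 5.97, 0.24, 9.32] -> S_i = Random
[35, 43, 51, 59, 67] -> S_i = 35 + 8*i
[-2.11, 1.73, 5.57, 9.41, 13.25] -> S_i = -2.11 + 3.84*i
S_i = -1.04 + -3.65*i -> [-1.04, -4.69, -8.34, -11.99, -15.64]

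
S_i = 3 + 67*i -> [3, 70, 137, 204, 271]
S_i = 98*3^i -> [98, 294, 882, 2646, 7938]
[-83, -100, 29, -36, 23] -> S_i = Random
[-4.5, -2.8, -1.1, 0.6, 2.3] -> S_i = -4.50 + 1.70*i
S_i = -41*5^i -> [-41, -205, -1025, -5125, -25625]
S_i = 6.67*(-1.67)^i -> [6.67, -11.14, 18.6, -31.07, 51.88]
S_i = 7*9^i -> [7, 63, 567, 5103, 45927]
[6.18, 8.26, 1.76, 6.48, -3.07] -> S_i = Random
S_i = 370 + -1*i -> [370, 369, 368, 367, 366]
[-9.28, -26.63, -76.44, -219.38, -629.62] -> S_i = -9.28*2.87^i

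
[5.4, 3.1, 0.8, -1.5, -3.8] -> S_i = 5.40 + -2.30*i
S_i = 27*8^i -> [27, 216, 1728, 13824, 110592]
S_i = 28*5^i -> [28, 140, 700, 3500, 17500]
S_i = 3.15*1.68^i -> [3.15, 5.29, 8.89, 14.94, 25.09]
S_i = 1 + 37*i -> [1, 38, 75, 112, 149]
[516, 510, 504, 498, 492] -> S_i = 516 + -6*i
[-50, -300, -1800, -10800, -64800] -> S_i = -50*6^i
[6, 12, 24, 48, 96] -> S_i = 6*2^i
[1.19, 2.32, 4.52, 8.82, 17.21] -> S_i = 1.19*1.95^i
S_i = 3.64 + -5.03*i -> [3.64, -1.39, -6.42, -11.45, -16.48]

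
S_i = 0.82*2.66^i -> [0.82, 2.18, 5.8, 15.43, 41.05]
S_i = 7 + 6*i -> [7, 13, 19, 25, 31]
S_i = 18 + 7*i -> [18, 25, 32, 39, 46]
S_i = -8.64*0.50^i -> [-8.64, -4.32, -2.16, -1.08, -0.54]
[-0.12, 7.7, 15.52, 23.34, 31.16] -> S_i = -0.12 + 7.82*i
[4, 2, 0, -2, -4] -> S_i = 4 + -2*i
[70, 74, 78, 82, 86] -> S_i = 70 + 4*i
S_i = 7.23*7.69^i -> [7.23, 55.6, 427.55, 3287.89, 25283.88]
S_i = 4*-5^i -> [4, -20, 100, -500, 2500]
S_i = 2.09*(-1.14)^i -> [2.09, -2.38, 2.72, -3.1, 3.53]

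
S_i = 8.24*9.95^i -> [8.24, 81.99, 815.78, 8117.02, 80764.32]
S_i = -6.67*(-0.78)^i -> [-6.67, 5.2, -4.06, 3.17, -2.47]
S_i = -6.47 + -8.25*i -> [-6.47, -14.72, -22.97, -31.22, -39.47]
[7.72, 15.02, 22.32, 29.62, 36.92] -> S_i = 7.72 + 7.30*i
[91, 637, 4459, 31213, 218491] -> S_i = 91*7^i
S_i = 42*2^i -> [42, 84, 168, 336, 672]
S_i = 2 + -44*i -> [2, -42, -86, -130, -174]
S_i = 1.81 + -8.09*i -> [1.81, -6.28, -14.37, -22.46, -30.55]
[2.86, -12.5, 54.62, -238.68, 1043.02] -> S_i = 2.86*(-4.37)^i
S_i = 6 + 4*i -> [6, 10, 14, 18, 22]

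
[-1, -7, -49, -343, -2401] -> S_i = -1*7^i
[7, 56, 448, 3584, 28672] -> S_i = 7*8^i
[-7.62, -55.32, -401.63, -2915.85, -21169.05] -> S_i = -7.62*7.26^i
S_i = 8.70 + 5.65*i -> [8.7, 14.35, 20.0, 25.65, 31.3]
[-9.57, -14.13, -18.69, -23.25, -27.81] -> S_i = -9.57 + -4.56*i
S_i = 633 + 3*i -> [633, 636, 639, 642, 645]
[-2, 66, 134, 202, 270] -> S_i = -2 + 68*i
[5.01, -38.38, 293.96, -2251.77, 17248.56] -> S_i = 5.01*(-7.66)^i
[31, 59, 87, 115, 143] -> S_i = 31 + 28*i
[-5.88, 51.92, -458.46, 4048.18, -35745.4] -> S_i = -5.88*(-8.83)^i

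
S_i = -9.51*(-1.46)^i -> [-9.51, 13.88, -20.27, 29.6, -43.21]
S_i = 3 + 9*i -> [3, 12, 21, 30, 39]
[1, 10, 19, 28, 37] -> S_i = 1 + 9*i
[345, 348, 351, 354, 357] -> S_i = 345 + 3*i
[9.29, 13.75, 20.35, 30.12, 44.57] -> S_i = 9.29*1.48^i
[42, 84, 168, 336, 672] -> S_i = 42*2^i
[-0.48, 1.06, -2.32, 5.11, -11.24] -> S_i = -0.48*(-2.20)^i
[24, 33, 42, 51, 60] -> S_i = 24 + 9*i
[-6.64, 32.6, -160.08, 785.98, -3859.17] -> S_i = -6.64*(-4.91)^i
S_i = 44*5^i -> [44, 220, 1100, 5500, 27500]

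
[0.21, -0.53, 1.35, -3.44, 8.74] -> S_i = 0.21*(-2.54)^i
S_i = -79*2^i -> [-79, -158, -316, -632, -1264]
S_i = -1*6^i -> [-1, -6, -36, -216, -1296]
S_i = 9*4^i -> [9, 36, 144, 576, 2304]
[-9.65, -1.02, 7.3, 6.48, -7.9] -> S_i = Random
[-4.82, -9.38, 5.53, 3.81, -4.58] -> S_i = Random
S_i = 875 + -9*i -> [875, 866, 857, 848, 839]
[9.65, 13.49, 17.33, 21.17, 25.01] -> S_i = 9.65 + 3.84*i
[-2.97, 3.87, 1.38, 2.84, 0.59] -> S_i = Random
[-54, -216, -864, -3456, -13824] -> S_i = -54*4^i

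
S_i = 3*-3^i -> [3, -9, 27, -81, 243]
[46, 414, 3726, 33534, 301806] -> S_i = 46*9^i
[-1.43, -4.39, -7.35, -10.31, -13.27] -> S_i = -1.43 + -2.96*i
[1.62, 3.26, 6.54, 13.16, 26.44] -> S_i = 1.62*2.01^i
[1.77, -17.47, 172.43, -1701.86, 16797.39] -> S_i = 1.77*(-9.87)^i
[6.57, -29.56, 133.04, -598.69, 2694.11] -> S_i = 6.57*(-4.50)^i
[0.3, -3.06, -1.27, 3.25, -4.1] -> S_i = Random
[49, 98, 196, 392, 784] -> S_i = 49*2^i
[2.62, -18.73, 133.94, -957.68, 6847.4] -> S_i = 2.62*(-7.15)^i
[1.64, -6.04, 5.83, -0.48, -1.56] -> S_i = Random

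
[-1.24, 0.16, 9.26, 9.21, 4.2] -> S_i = Random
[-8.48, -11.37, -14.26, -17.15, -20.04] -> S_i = -8.48 + -2.89*i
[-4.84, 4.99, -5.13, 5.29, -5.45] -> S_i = -4.84*(-1.03)^i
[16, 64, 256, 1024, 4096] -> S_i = 16*4^i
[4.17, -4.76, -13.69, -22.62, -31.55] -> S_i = 4.17 + -8.93*i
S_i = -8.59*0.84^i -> [-8.59, -7.22, -6.06, -5.09, -4.28]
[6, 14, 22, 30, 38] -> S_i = 6 + 8*i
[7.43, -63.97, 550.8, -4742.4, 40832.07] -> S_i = 7.43*(-8.61)^i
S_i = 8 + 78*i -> [8, 86, 164, 242, 320]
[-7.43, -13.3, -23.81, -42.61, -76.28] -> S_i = -7.43*1.79^i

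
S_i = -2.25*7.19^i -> [-2.25, -16.18, -116.32, -836.31, -6013.1]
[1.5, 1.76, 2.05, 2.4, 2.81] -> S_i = 1.50*1.17^i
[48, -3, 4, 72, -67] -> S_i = Random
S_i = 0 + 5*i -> [0, 5, 10, 15, 20]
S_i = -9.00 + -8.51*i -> [-9.0, -17.51, -26.02, -34.53, -43.04]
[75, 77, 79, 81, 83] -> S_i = 75 + 2*i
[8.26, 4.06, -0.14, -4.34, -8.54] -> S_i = 8.26 + -4.20*i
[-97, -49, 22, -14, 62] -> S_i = Random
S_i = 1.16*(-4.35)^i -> [1.16, -5.05, 21.95, -95.48, 415.35]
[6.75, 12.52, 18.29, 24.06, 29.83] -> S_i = 6.75 + 5.77*i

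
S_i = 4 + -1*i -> [4, 3, 2, 1, 0]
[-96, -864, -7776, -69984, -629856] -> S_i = -96*9^i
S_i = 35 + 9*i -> [35, 44, 53, 62, 71]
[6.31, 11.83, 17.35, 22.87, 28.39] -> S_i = 6.31 + 5.52*i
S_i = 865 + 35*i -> [865, 900, 935, 970, 1005]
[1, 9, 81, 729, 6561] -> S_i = 1*9^i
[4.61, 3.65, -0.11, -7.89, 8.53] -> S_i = Random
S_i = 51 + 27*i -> [51, 78, 105, 132, 159]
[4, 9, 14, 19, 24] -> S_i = 4 + 5*i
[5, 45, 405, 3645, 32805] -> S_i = 5*9^i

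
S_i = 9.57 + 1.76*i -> [9.57, 11.33, 13.09, 14.85, 16.61]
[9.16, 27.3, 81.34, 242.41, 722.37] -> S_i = 9.16*2.98^i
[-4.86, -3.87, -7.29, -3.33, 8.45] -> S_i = Random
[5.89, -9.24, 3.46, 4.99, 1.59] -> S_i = Random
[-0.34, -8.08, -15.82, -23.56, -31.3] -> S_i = -0.34 + -7.74*i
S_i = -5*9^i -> [-5, -45, -405, -3645, -32805]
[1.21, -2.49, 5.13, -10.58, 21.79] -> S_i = 1.21*(-2.06)^i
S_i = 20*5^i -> [20, 100, 500, 2500, 12500]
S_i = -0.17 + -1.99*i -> [-0.17, -2.16, -4.15, -6.14, -8.13]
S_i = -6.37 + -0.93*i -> [-6.37, -7.3, -8.23, -9.16, -10.09]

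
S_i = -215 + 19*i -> [-215, -196, -177, -158, -139]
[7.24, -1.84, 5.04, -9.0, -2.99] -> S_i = Random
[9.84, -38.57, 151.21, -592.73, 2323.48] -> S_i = 9.84*(-3.92)^i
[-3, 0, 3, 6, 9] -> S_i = -3 + 3*i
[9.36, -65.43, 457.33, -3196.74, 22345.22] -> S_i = 9.36*(-6.99)^i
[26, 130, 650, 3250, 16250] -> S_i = 26*5^i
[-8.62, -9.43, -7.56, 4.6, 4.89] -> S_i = Random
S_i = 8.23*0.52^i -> [8.23, 4.28, 2.23, 1.16, 0.6]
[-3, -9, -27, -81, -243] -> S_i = -3*3^i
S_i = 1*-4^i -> [1, -4, 16, -64, 256]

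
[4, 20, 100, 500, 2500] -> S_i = 4*5^i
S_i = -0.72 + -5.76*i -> [-0.72, -6.48, -12.24, -18.0, -23.76]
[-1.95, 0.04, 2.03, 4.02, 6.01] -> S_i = -1.95 + 1.99*i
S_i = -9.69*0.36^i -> [-9.69, -3.49, -1.26, -0.45, -0.16]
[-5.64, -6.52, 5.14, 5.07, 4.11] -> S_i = Random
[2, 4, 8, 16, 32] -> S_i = 2*2^i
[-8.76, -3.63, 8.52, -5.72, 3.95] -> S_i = Random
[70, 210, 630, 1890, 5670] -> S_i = 70*3^i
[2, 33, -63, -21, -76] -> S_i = Random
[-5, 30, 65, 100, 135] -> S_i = -5 + 35*i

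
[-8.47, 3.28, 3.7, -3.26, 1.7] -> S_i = Random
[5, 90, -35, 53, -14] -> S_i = Random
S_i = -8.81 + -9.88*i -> [-8.81, -18.69, -28.57, -38.45, -48.33]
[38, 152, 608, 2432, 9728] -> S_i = 38*4^i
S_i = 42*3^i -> [42, 126, 378, 1134, 3402]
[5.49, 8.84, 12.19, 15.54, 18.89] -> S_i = 5.49 + 3.35*i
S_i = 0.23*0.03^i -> [0.23, 0.01, 0.0, 0.0, 0.0]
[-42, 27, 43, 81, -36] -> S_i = Random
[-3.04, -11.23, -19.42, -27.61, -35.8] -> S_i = -3.04 + -8.19*i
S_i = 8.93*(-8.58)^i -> [8.93, -76.62, 657.39, -5640.44, 48395.01]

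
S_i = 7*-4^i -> [7, -28, 112, -448, 1792]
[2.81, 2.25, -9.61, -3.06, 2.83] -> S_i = Random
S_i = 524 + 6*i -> [524, 530, 536, 542, 548]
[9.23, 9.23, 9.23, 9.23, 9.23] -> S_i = 9.23*1.00^i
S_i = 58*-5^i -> [58, -290, 1450, -7250, 36250]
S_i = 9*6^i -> [9, 54, 324, 1944, 11664]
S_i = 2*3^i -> [2, 6, 18, 54, 162]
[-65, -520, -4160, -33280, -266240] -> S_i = -65*8^i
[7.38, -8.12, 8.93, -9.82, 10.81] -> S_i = 7.38*(-1.10)^i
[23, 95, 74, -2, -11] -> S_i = Random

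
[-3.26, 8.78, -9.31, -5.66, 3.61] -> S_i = Random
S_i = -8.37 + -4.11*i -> [-8.37, -12.48, -16.59, -20.7, -24.81]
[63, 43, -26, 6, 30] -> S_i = Random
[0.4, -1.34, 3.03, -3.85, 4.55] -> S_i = Random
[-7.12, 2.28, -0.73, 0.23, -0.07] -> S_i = -7.12*(-0.32)^i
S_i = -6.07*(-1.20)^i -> [-6.07, 7.28, -8.74, 10.49, -12.59]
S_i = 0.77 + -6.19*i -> [0.77, -5.42, -11.61, -17.8, -23.99]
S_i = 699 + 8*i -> [699, 707, 715, 723, 731]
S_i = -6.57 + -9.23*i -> [-6.57, -15.8, -25.03, -34.26, -43.49]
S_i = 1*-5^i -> [1, -5, 25, -125, 625]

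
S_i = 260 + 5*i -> [260, 265, 270, 275, 280]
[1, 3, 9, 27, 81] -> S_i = 1*3^i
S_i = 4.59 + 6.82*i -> [4.59, 11.41, 18.23, 25.05, 31.87]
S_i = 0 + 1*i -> [0, 1, 2, 3, 4]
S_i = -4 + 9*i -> [-4, 5, 14, 23, 32]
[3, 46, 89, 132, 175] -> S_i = 3 + 43*i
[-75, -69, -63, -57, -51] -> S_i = -75 + 6*i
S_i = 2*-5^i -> [2, -10, 50, -250, 1250]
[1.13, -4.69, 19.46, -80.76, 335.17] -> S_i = 1.13*(-4.15)^i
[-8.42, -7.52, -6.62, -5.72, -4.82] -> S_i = -8.42 + 0.90*i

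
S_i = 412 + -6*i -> [412, 406, 400, 394, 388]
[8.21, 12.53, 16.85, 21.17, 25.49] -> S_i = 8.21 + 4.32*i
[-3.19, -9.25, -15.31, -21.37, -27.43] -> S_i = -3.19 + -6.06*i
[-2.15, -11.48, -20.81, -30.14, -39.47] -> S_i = -2.15 + -9.33*i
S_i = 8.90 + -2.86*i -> [8.9, 6.04, 3.18, 0.32, -2.54]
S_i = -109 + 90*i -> [-109, -19, 71, 161, 251]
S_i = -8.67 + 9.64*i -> [-8.67, 0.97, 10.61, 20.25, 29.89]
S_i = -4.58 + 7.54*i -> [-4.58, 2.96, 10.5, 18.04, 25.58]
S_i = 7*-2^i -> [7, -14, 28, -56, 112]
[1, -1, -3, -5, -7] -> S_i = 1 + -2*i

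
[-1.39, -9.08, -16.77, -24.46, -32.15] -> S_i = -1.39 + -7.69*i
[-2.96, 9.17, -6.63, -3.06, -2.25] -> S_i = Random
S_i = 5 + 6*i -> [5, 11, 17, 23, 29]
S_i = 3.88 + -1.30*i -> [3.88, 2.58, 1.28, -0.02, -1.32]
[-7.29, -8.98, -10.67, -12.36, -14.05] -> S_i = -7.29 + -1.69*i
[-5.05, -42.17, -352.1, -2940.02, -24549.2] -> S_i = -5.05*8.35^i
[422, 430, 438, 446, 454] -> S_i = 422 + 8*i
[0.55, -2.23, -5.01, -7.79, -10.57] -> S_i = 0.55 + -2.78*i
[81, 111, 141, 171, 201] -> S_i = 81 + 30*i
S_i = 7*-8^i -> [7, -56, 448, -3584, 28672]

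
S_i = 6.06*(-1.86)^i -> [6.06, -11.27, 20.97, -39.0, 72.53]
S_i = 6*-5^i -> [6, -30, 150, -750, 3750]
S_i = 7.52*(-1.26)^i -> [7.52, -9.48, 11.94, -15.04, 18.95]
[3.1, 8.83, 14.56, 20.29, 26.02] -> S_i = 3.10 + 5.73*i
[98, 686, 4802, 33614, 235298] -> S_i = 98*7^i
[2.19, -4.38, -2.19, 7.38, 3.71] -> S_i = Random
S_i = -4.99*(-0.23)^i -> [-4.99, 1.15, -0.26, 0.06, -0.01]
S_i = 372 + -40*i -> [372, 332, 292, 252, 212]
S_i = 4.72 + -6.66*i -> [4.72, -1.94, -8.6, -15.26, -21.92]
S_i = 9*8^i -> [9, 72, 576, 4608, 36864]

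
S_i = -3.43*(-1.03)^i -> [-3.43, 3.53, -3.64, 3.75, -3.86]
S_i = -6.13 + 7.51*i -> [-6.13, 1.38, 8.89, 16.4, 23.91]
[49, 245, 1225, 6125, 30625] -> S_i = 49*5^i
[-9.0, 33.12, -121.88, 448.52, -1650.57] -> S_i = -9.00*(-3.68)^i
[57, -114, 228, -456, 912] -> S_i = 57*-2^i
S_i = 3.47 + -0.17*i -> [3.47, 3.3, 3.13, 2.96, 2.79]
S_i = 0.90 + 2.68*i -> [0.9, 3.58, 6.26, 8.94, 11.62]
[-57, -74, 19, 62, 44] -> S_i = Random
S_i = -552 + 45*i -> [-552, -507, -462, -417, -372]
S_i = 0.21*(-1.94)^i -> [0.21, -0.41, 0.79, -1.53, 2.97]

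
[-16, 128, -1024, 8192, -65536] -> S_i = -16*-8^i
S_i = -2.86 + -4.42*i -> [-2.86, -7.28, -11.7, -16.12, -20.54]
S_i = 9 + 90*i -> [9, 99, 189, 279, 369]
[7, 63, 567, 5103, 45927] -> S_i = 7*9^i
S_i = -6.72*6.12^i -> [-6.72, -41.13, -251.69, -1540.36, -9427.03]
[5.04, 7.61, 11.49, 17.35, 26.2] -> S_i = 5.04*1.51^i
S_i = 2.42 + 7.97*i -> [2.42, 10.39, 18.36, 26.33, 34.3]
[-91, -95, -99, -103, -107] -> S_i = -91 + -4*i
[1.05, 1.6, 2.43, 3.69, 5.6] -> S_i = 1.05*1.52^i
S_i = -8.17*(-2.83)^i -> [-8.17, 23.12, -65.43, 185.17, -524.04]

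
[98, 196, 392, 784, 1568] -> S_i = 98*2^i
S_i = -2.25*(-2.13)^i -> [-2.25, 4.79, -10.21, 21.74, -46.31]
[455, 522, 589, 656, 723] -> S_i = 455 + 67*i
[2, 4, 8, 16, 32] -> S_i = 2*2^i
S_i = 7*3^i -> [7, 21, 63, 189, 567]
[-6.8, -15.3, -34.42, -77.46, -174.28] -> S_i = -6.80*2.25^i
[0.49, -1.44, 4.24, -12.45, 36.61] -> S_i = 0.49*(-2.94)^i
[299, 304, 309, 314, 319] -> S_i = 299 + 5*i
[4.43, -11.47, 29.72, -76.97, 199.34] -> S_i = 4.43*(-2.59)^i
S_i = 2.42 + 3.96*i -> [2.42, 6.38, 10.34, 14.3, 18.26]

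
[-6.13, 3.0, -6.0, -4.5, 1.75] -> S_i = Random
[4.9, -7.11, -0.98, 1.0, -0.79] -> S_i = Random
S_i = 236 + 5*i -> [236, 241, 246, 251, 256]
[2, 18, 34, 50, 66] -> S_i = 2 + 16*i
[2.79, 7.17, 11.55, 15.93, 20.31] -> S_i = 2.79 + 4.38*i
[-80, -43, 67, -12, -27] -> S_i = Random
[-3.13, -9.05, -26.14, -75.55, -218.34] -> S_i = -3.13*2.89^i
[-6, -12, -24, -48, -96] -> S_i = -6*2^i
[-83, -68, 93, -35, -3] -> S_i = Random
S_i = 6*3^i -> [6, 18, 54, 162, 486]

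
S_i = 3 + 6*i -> [3, 9, 15, 21, 27]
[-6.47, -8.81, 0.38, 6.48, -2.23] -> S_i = Random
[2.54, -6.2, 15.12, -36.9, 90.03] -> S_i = 2.54*(-2.44)^i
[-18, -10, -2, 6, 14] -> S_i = -18 + 8*i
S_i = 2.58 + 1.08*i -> [2.58, 3.66, 4.74, 5.82, 6.9]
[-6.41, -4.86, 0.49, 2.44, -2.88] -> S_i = Random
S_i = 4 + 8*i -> [4, 12, 20, 28, 36]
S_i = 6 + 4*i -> [6, 10, 14, 18, 22]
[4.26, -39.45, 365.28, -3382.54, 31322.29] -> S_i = 4.26*(-9.26)^i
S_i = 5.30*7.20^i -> [5.3, 38.16, 274.75, 1978.21, 14243.14]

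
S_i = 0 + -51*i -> [0, -51, -102, -153, -204]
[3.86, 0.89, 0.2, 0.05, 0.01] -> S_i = 3.86*0.23^i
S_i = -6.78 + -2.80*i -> [-6.78, -9.58, -12.38, -15.18, -17.98]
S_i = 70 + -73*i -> [70, -3, -76, -149, -222]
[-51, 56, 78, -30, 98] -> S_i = Random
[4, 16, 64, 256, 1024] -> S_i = 4*4^i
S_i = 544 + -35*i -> [544, 509, 474, 439, 404]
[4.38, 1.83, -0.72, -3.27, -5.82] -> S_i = 4.38 + -2.55*i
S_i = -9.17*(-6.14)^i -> [-9.17, 56.3, -345.71, 2122.63, -13032.95]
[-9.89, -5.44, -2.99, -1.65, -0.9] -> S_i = -9.89*0.55^i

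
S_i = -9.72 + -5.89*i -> [-9.72, -15.61, -21.5, -27.39, -33.28]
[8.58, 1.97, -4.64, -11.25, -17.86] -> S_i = 8.58 + -6.61*i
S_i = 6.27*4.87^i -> [6.27, 30.53, 148.7, 724.19, 3526.82]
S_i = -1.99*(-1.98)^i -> [-1.99, 3.94, -7.8, 15.45, -30.59]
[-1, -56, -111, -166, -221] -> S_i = -1 + -55*i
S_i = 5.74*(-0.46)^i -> [5.74, -2.64, 1.21, -0.56, 0.26]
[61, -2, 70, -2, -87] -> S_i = Random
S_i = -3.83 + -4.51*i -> [-3.83, -8.34, -12.85, -17.36, -21.87]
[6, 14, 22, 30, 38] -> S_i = 6 + 8*i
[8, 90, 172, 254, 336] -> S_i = 8 + 82*i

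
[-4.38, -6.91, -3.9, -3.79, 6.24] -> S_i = Random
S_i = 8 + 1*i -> [8, 9, 10, 11, 12]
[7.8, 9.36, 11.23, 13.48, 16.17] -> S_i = 7.80*1.20^i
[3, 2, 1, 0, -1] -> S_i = 3 + -1*i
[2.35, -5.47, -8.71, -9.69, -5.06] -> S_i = Random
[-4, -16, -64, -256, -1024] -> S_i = -4*4^i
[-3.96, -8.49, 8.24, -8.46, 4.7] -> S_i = Random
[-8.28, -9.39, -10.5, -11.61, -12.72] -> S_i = -8.28 + -1.11*i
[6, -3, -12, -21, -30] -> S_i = 6 + -9*i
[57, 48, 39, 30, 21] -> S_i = 57 + -9*i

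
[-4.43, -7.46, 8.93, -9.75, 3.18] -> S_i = Random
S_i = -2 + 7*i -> [-2, 5, 12, 19, 26]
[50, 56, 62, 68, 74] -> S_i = 50 + 6*i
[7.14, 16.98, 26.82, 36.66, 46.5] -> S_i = 7.14 + 9.84*i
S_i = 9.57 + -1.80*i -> [9.57, 7.77, 5.97, 4.17, 2.37]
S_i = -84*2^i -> [-84, -168, -336, -672, -1344]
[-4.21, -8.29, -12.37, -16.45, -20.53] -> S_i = -4.21 + -4.08*i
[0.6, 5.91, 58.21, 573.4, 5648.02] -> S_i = 0.60*9.85^i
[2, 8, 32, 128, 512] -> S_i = 2*4^i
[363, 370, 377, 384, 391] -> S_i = 363 + 7*i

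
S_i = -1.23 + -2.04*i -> [-1.23, -3.27, -5.31, -7.35, -9.39]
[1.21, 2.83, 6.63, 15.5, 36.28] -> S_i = 1.21*2.34^i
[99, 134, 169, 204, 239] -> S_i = 99 + 35*i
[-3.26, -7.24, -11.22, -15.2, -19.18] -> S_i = -3.26 + -3.98*i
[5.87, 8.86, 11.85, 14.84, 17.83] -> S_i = 5.87 + 2.99*i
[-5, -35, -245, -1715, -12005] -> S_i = -5*7^i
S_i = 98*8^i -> [98, 784, 6272, 50176, 401408]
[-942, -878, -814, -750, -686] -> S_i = -942 + 64*i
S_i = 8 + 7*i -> [8, 15, 22, 29, 36]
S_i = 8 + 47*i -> [8, 55, 102, 149, 196]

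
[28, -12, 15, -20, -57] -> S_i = Random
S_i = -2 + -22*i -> [-2, -24, -46, -68, -90]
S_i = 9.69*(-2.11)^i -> [9.69, -20.45, 43.14, -91.03, 192.07]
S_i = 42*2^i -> [42, 84, 168, 336, 672]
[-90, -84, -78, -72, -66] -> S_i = -90 + 6*i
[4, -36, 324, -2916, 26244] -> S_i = 4*-9^i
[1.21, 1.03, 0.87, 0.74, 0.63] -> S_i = 1.21*0.85^i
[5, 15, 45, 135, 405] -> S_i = 5*3^i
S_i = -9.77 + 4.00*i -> [-9.77, -5.77, -1.77, 2.23, 6.23]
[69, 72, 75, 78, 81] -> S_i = 69 + 3*i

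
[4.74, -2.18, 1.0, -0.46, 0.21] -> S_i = 4.74*(-0.46)^i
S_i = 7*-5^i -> [7, -35, 175, -875, 4375]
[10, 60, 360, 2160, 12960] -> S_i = 10*6^i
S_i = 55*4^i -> [55, 220, 880, 3520, 14080]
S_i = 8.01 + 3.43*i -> [8.01, 11.44, 14.87, 18.3, 21.73]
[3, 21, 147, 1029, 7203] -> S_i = 3*7^i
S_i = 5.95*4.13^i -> [5.95, 24.57, 101.49, 419.15, 1731.08]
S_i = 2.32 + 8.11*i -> [2.32, 10.43, 18.54, 26.65, 34.76]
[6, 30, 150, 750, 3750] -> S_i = 6*5^i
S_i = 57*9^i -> [57, 513, 4617, 41553, 373977]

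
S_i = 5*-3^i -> [5, -15, 45, -135, 405]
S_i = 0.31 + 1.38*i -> [0.31, 1.69, 3.07, 4.45, 5.83]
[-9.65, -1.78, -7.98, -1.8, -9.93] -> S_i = Random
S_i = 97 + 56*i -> [97, 153, 209, 265, 321]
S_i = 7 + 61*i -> [7, 68, 129, 190, 251]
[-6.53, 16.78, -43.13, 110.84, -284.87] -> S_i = -6.53*(-2.57)^i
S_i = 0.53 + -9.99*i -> [0.53, -9.46, -19.45, -29.44, -39.43]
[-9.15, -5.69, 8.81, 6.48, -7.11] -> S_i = Random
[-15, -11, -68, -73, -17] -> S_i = Random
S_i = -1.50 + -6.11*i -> [-1.5, -7.61, -13.72, -19.83, -25.94]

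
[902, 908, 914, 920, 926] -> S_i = 902 + 6*i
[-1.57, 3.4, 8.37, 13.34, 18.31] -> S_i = -1.57 + 4.97*i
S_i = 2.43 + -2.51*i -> [2.43, -0.08, -2.59, -5.1, -7.61]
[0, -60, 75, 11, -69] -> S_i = Random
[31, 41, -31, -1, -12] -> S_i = Random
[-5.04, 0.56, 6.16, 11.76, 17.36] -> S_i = -5.04 + 5.60*i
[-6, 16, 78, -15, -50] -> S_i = Random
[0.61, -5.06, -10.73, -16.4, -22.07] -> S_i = 0.61 + -5.67*i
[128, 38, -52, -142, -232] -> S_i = 128 + -90*i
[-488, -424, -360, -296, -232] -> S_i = -488 + 64*i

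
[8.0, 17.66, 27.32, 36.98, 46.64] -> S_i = 8.00 + 9.66*i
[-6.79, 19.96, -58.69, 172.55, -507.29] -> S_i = -6.79*(-2.94)^i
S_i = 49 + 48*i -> [49, 97, 145, 193, 241]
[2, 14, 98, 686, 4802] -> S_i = 2*7^i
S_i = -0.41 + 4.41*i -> [-0.41, 4.0, 8.41, 12.82, 17.23]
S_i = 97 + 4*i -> [97, 101, 105, 109, 113]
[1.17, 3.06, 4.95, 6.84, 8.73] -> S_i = 1.17 + 1.89*i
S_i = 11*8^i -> [11, 88, 704, 5632, 45056]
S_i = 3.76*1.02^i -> [3.76, 3.84, 3.91, 3.99, 4.07]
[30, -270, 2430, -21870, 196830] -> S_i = 30*-9^i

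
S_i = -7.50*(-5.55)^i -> [-7.5, 41.62, -231.02, 1282.15, -7115.96]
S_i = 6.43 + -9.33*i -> [6.43, -2.9, -12.23, -21.56, -30.89]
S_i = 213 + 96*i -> [213, 309, 405, 501, 597]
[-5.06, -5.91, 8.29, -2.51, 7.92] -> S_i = Random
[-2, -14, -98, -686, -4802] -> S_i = -2*7^i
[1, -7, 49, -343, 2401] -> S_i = 1*-7^i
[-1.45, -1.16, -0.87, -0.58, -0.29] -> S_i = -1.45 + 0.29*i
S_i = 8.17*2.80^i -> [8.17, 22.88, 64.05, 179.35, 502.17]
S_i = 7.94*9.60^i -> [7.94, 76.22, 731.75, 7024.8, 67438.12]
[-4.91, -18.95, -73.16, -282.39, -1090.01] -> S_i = -4.91*3.86^i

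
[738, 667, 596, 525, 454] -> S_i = 738 + -71*i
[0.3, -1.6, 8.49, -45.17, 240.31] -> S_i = 0.30*(-5.32)^i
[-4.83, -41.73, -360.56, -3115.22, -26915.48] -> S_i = -4.83*8.64^i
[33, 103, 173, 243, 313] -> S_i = 33 + 70*i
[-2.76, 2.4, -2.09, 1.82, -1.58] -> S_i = -2.76*(-0.87)^i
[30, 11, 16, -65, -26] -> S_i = Random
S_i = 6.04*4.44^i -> [6.04, 26.82, 119.07, 528.67, 2347.3]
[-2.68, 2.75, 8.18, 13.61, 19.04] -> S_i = -2.68 + 5.43*i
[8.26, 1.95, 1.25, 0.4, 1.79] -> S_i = Random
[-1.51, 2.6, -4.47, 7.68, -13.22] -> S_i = -1.51*(-1.72)^i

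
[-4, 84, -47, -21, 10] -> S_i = Random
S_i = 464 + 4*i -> [464, 468, 472, 476, 480]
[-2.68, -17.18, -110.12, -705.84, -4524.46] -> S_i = -2.68*6.41^i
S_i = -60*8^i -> [-60, -480, -3840, -30720, -245760]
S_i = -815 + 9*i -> [-815, -806, -797, -788, -779]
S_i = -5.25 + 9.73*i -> [-5.25, 4.48, 14.21, 23.94, 33.67]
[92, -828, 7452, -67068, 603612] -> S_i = 92*-9^i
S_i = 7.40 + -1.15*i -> [7.4, 6.25, 5.1, 3.95, 2.8]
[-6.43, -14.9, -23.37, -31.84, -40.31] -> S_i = -6.43 + -8.47*i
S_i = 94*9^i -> [94, 846, 7614, 68526, 616734]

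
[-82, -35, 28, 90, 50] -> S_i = Random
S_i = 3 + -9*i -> [3, -6, -15, -24, -33]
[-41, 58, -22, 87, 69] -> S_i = Random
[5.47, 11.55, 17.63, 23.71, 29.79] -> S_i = 5.47 + 6.08*i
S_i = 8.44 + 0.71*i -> [8.44, 9.15, 9.86, 10.57, 11.28]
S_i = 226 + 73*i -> [226, 299, 372, 445, 518]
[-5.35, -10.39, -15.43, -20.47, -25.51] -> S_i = -5.35 + -5.04*i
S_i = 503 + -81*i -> [503, 422, 341, 260, 179]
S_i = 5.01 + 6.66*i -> [5.01, 11.67, 18.33, 24.99, 31.65]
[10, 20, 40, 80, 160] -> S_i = 10*2^i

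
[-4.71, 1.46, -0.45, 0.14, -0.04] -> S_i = -4.71*(-0.31)^i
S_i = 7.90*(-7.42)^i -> [7.9, -58.62, 434.95, -3227.3, 23946.54]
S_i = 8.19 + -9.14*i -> [8.19, -0.95, -10.09, -19.23, -28.37]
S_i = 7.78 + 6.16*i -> [7.78, 13.94, 20.1, 26.26, 32.42]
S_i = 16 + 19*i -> [16, 35, 54, 73, 92]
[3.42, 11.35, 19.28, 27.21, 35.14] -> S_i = 3.42 + 7.93*i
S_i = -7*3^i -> [-7, -21, -63, -189, -567]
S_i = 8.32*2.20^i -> [8.32, 18.3, 40.27, 88.59, 194.9]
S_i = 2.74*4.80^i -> [2.74, 13.15, 63.13, 303.02, 1454.51]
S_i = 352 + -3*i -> [352, 349, 346, 343, 340]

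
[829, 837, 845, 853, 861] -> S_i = 829 + 8*i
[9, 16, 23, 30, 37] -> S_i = 9 + 7*i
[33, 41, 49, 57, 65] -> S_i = 33 + 8*i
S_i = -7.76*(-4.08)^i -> [-7.76, 31.66, -129.18, 527.04, -2150.32]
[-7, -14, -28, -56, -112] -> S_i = -7*2^i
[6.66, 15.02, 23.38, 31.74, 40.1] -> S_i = 6.66 + 8.36*i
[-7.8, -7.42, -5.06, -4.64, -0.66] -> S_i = Random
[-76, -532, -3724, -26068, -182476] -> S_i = -76*7^i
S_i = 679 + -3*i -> [679, 676, 673, 670, 667]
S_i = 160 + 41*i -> [160, 201, 242, 283, 324]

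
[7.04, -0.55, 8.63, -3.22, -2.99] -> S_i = Random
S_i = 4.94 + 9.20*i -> [4.94, 14.14, 23.34, 32.54, 41.74]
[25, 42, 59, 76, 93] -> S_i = 25 + 17*i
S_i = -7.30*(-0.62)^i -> [-7.3, 4.53, -2.81, 1.74, -1.08]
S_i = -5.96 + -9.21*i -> [-5.96, -15.17, -24.38, -33.59, -42.8]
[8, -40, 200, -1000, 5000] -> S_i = 8*-5^i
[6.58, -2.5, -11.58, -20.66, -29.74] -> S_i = 6.58 + -9.08*i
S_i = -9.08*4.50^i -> [-9.08, -40.86, -183.87, -827.42, -3723.37]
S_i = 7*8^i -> [7, 56, 448, 3584, 28672]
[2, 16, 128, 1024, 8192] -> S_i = 2*8^i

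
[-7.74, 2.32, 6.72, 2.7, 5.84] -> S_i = Random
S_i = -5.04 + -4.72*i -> [-5.04, -9.76, -14.48, -19.2, -23.92]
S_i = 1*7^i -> [1, 7, 49, 343, 2401]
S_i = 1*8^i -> [1, 8, 64, 512, 4096]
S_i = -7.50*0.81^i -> [-7.5, -6.08, -4.92, -3.99, -3.23]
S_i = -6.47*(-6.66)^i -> [-6.47, 43.09, -286.98, 1911.29, -12729.2]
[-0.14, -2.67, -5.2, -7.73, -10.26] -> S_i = -0.14 + -2.53*i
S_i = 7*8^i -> [7, 56, 448, 3584, 28672]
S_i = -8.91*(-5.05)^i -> [-8.91, 45.0, -227.23, 1147.5, -5794.86]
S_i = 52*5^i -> [52, 260, 1300, 6500, 32500]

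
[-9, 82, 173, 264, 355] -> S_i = -9 + 91*i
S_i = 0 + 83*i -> [0, 83, 166, 249, 332]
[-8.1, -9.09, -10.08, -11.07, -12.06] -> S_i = -8.10 + -0.99*i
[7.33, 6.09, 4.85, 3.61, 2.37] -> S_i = 7.33 + -1.24*i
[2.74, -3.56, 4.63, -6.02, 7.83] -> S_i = 2.74*(-1.30)^i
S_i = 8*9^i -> [8, 72, 648, 5832, 52488]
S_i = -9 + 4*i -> [-9, -5, -1, 3, 7]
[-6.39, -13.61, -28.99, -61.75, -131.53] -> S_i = -6.39*2.13^i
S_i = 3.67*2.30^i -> [3.67, 8.44, 19.41, 44.65, 102.7]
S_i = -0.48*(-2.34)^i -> [-0.48, 1.12, -2.63, 6.15, -14.39]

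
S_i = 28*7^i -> [28, 196, 1372, 9604, 67228]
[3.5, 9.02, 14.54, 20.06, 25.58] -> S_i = 3.50 + 5.52*i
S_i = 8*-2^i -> [8, -16, 32, -64, 128]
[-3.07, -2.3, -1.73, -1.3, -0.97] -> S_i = -3.07*0.75^i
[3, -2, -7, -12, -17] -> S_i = 3 + -5*i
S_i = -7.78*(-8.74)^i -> [-7.78, 68.0, -594.3, 5194.14, -45396.81]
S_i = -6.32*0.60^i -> [-6.32, -3.79, -2.28, -1.37, -0.82]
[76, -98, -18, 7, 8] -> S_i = Random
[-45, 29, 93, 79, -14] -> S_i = Random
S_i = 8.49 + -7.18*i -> [8.49, 1.31, -5.87, -13.05, -20.23]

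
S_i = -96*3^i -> [-96, -288, -864, -2592, -7776]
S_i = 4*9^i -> [4, 36, 324, 2916, 26244]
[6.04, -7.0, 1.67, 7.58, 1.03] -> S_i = Random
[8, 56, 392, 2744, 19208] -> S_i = 8*7^i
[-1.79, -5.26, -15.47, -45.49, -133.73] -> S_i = -1.79*2.94^i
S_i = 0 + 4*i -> [0, 4, 8, 12, 16]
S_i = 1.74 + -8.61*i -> [1.74, -6.87, -15.48, -24.09, -32.7]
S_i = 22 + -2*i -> [22, 20, 18, 16, 14]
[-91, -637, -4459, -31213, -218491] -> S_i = -91*7^i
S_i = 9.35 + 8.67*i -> [9.35, 18.02, 26.69, 35.36, 44.03]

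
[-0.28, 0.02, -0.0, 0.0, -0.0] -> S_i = -0.28*(-0.07)^i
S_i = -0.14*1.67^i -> [-0.14, -0.23, -0.39, -0.65, -1.09]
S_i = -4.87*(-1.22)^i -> [-4.87, 5.94, -7.25, 8.84, -10.79]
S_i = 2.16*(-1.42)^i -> [2.16, -3.07, 4.36, -6.18, 8.78]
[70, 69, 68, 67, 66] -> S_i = 70 + -1*i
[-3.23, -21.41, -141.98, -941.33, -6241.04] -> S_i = -3.23*6.63^i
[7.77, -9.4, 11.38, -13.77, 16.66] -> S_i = 7.77*(-1.21)^i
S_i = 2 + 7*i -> [2, 9, 16, 23, 30]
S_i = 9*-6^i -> [9, -54, 324, -1944, 11664]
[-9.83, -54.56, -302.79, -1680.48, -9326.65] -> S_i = -9.83*5.55^i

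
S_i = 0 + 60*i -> [0, 60, 120, 180, 240]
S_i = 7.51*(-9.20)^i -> [7.51, -69.09, 635.65, -5847.95, 53801.11]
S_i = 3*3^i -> [3, 9, 27, 81, 243]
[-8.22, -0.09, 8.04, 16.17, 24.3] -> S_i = -8.22 + 8.13*i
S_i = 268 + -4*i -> [268, 264, 260, 256, 252]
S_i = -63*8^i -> [-63, -504, -4032, -32256, -258048]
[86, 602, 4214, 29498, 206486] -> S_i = 86*7^i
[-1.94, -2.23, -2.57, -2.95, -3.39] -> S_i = -1.94*1.15^i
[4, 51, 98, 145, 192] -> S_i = 4 + 47*i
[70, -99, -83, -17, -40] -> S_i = Random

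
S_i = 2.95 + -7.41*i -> [2.95, -4.46, -11.87, -19.28, -26.69]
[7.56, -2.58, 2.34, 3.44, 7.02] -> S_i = Random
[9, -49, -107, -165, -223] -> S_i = 9 + -58*i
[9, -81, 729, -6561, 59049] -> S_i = 9*-9^i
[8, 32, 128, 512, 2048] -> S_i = 8*4^i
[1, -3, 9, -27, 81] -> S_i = 1*-3^i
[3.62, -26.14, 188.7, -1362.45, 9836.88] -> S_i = 3.62*(-7.22)^i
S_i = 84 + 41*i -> [84, 125, 166, 207, 248]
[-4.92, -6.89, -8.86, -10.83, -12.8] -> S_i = -4.92 + -1.97*i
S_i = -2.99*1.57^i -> [-2.99, -4.69, -7.37, -11.57, -18.17]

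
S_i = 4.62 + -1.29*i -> [4.62, 3.33, 2.04, 0.75, -0.54]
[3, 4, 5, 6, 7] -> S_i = 3 + 1*i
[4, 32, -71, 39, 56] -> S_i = Random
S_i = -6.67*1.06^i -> [-6.67, -7.07, -7.49, -7.94, -8.42]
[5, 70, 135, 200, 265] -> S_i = 5 + 65*i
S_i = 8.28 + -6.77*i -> [8.28, 1.51, -5.26, -12.03, -18.8]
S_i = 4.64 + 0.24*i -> [4.64, 4.88, 5.12, 5.36, 5.6]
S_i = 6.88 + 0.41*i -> [6.88, 7.29, 7.7, 8.11, 8.52]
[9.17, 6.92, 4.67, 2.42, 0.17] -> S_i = 9.17 + -2.25*i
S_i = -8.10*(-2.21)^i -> [-8.1, 17.9, -39.56, 87.43, -193.22]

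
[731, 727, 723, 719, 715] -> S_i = 731 + -4*i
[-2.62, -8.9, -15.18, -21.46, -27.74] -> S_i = -2.62 + -6.28*i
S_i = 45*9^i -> [45, 405, 3645, 32805, 295245]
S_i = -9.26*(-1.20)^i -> [-9.26, 11.11, -13.33, 16.0, -19.2]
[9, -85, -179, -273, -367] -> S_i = 9 + -94*i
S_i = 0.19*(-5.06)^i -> [0.19, -0.96, 4.86, -24.62, 124.55]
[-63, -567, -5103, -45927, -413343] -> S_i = -63*9^i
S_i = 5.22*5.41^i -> [5.22, 28.24, 152.78, 826.54, 4471.57]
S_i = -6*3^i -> [-6, -18, -54, -162, -486]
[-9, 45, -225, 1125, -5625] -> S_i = -9*-5^i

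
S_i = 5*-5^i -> [5, -25, 125, -625, 3125]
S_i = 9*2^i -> [9, 18, 36, 72, 144]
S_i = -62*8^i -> [-62, -496, -3968, -31744, -253952]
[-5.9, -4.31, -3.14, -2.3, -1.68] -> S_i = -5.90*0.73^i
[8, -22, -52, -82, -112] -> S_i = 8 + -30*i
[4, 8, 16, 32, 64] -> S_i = 4*2^i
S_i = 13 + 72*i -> [13, 85, 157, 229, 301]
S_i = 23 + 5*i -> [23, 28, 33, 38, 43]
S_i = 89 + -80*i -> [89, 9, -71, -151, -231]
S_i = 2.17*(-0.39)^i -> [2.17, -0.85, 0.33, -0.13, 0.05]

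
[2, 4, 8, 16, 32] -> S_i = 2*2^i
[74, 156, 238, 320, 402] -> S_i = 74 + 82*i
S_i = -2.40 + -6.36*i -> [-2.4, -8.76, -15.12, -21.48, -27.84]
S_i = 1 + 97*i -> [1, 98, 195, 292, 389]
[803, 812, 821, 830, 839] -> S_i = 803 + 9*i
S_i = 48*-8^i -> [48, -384, 3072, -24576, 196608]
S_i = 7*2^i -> [7, 14, 28, 56, 112]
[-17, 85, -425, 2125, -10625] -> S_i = -17*-5^i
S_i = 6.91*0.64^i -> [6.91, 4.42, 2.83, 1.81, 1.16]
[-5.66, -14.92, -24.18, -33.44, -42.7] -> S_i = -5.66 + -9.26*i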